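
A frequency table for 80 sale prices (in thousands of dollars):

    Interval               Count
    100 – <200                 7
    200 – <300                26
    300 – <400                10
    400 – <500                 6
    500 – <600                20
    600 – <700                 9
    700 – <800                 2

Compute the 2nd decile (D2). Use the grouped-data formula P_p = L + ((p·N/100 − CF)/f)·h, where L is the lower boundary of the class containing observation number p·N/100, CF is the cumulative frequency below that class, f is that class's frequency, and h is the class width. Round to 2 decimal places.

N = 80; target position k = 20/100 · 80 = 16.
Cumulative frequencies: 7, 33, 43, 49, 69, 78, 80.
Observation 16 falls in the class 200 – <300.
L = 200, CF = 7, f = 26, h = 100.
P20 = 200 + ((16 − 7)/26)·100 = 200 + 34.6154 = 234.615.

234.62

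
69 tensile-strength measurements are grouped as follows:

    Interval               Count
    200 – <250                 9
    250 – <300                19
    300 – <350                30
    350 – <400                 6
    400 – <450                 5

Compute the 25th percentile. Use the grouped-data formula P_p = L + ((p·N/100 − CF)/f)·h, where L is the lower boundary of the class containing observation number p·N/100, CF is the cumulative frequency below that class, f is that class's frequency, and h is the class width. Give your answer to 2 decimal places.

271.71

N = 69; target position k = 25/100 · 69 = 17.25.
Cumulative frequencies: 9, 28, 58, 64, 69.
Observation 17.25 falls in the class 250 – <300.
L = 250, CF = 9, f = 19, h = 50.
P25 = 250 + ((17.25 − 9)/19)·50 = 250 + 21.7105 = 271.711.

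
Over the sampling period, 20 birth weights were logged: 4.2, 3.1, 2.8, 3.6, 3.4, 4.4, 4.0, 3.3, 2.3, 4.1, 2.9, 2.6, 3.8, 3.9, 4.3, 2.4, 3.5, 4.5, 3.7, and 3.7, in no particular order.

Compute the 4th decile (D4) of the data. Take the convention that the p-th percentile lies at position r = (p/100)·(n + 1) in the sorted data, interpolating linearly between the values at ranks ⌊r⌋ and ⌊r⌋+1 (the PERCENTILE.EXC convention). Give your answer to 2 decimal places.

Sorted: 2.3, 2.4, 2.6, 2.8, 2.9, 3.1, 3.3, 3.4, 3.5, 3.6, 3.7, 3.7, 3.8, 3.9, 4.0, 4.1, 4.2, 4.3, 4.4, 4.5.
n = 20.
r = (40/100)·(20 + 1) = 8.4.
Rank 8 is 3.4 and rank 9 is 3.5.
Interpolate: 3.4 + 0.4·(3.5 − 3.4) = 3.4 + 0.4·0.1 = 3.44.

3.44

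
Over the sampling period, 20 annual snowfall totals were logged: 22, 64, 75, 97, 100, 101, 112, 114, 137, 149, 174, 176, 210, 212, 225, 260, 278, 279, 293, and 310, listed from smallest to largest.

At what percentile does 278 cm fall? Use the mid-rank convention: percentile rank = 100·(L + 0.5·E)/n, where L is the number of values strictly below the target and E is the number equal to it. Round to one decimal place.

Count below 278: L = 16; count equal: E = 1; n = 20.
Percentile rank = 100·(16 + 0.5·1)/20 = 100·16.5/20 = 82.5.

82.5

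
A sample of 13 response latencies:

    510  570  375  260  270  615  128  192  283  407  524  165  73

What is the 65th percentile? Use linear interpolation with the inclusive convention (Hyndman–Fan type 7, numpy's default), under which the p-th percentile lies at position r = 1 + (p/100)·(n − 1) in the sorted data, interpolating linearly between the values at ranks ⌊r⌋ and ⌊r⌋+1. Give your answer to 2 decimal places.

Sorted: 73, 128, 165, 192, 260, 270, 283, 375, 407, 510, 524, 570, 615.
n = 13.
r = 1 + (65/100)·(13 − 1) = 1 + 7.8 = 8.8.
Rank 8 is 375 and rank 9 is 407.
Interpolate: 375 + 0.8·(407 − 375) = 375 + 0.8·32 = 400.6.

400.60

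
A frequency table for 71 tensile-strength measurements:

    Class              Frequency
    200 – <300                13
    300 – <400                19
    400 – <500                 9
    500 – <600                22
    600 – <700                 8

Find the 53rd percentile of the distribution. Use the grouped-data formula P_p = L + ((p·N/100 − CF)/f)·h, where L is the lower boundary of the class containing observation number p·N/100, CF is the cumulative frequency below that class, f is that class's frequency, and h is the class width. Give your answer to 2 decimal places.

N = 71; target position k = 53/100 · 71 = 37.63.
Cumulative frequencies: 13, 32, 41, 63, 71.
Observation 37.63 falls in the class 400 – <500.
L = 400, CF = 32, f = 9, h = 100.
P53 = 400 + ((37.63 − 32)/9)·100 = 400 + 62.5556 = 462.556.

462.56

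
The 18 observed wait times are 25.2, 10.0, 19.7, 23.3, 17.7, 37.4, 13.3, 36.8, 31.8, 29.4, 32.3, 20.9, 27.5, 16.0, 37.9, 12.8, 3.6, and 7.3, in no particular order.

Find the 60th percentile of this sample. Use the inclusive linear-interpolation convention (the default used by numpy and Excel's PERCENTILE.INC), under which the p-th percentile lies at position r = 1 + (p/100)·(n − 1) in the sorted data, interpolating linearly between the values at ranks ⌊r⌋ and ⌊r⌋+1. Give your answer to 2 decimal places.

25.66

Sorted: 3.6, 7.3, 10.0, 12.8, 13.3, 16.0, 17.7, 19.7, 20.9, 23.3, 25.2, 27.5, 29.4, 31.8, 32.3, 36.8, 37.4, 37.9.
n = 18.
r = 1 + (60/100)·(18 − 1) = 1 + 10.2 = 11.2.
Rank 11 is 25.2 and rank 12 is 27.5.
Interpolate: 25.2 + 0.2·(27.5 − 25.2) = 25.2 + 0.2·2.3 = 25.66.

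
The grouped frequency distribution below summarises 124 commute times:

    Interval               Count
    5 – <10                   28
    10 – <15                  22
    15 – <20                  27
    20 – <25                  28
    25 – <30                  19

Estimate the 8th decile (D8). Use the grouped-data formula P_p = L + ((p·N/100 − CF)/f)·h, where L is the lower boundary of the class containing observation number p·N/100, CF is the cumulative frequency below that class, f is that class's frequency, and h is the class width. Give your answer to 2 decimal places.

23.96

N = 124; target position k = 80/100 · 124 = 99.2.
Cumulative frequencies: 28, 50, 77, 105, 124.
Observation 99.2 falls in the class 20 – <25.
L = 20, CF = 77, f = 28, h = 5.
P80 = 20 + ((99.2 − 77)/28)·5 = 20 + 3.96429 = 23.9643.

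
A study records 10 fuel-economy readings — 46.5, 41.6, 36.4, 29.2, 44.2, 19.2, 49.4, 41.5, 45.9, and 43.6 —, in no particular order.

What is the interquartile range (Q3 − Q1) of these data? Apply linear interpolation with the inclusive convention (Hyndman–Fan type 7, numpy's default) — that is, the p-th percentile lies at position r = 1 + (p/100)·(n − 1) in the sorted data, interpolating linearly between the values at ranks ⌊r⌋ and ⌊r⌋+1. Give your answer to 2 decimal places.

7.80

Sorted: 19.2, 29.2, 36.4, 41.5, 41.6, 43.6, 44.2, 45.9, 46.5, 49.4.
n = 10.
P25: r = 3.25; ranks 3–4 are 36.4, 41.5; interpolating gives 37.675.
P75: r = 7.75; ranks 7–8 are 44.2, 45.9; interpolating gives 45.475.
Difference: 45.475 − 37.675 = 7.8.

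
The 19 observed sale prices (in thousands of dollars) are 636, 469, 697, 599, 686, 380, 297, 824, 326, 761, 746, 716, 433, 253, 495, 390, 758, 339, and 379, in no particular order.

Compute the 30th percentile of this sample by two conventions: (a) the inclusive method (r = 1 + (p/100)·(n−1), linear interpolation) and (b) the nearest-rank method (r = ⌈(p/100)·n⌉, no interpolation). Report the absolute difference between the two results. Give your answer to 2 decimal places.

4.00

Sorted: 253, 297, 326, 339, 379, 380, 390, 433, 469, 495, 599, 636, 686, 697, 716, 746, 758, 761, 824.
n = 19.
(a) r = 6.4; between ranks 6 (380) and 7 (390): 384.
(b) the nearest-rank method: rank 6 → 380.
|384 − 380| = 4.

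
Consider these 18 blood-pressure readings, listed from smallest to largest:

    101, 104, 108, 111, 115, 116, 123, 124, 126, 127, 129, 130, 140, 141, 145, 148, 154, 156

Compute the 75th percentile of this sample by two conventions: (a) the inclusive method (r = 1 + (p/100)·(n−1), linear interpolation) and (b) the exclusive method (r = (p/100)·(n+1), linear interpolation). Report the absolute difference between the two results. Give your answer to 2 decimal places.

1.25

n = 18.
(a) r = 13.75; between ranks 13 (140) and 14 (141): 140.75.
(b) r = 14.25; between ranks 14 (141) and 15 (145): 142.
|140.75 − 142| = 1.25.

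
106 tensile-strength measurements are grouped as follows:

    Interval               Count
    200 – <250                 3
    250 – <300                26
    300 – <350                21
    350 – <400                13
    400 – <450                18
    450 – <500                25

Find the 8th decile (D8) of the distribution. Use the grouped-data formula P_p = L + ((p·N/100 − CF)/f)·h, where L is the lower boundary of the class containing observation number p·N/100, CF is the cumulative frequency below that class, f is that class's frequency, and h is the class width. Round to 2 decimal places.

457.60

N = 106; target position k = 80/100 · 106 = 84.8.
Cumulative frequencies: 3, 29, 50, 63, 81, 106.
Observation 84.8 falls in the class 450 – <500.
L = 450, CF = 81, f = 25, h = 50.
P80 = 450 + ((84.8 − 81)/25)·50 = 450 + 7.6 = 457.6.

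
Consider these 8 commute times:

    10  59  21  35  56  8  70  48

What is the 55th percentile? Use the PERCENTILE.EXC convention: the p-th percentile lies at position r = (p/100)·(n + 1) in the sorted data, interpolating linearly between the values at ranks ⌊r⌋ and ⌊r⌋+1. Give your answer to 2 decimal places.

Sorted: 8, 10, 21, 35, 48, 56, 59, 70.
n = 8.
r = (55/100)·(8 + 1) = 4.95.
Rank 4 is 35 and rank 5 is 48.
Interpolate: 35 + 0.95·(48 − 35) = 35 + 0.95·13 = 47.35.

47.35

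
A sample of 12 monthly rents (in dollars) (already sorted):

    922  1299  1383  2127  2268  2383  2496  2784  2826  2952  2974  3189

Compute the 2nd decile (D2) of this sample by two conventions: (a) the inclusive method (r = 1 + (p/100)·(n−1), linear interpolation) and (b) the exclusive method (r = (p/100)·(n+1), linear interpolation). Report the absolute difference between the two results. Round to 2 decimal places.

n = 12.
(a) r = 3.2; between ranks 3 (1383) and 4 (2127): 1531.8.
(b) r = 2.6; between ranks 2 (1299) and 3 (1383): 1349.4.
|1531.8 − 1349.4| = 182.4.

182.40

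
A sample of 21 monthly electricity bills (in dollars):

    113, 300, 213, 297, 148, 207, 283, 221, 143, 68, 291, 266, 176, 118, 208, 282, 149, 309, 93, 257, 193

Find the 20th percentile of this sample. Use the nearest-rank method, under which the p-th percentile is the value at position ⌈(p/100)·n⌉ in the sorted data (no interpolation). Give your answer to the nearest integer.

Sorted: 68, 93, 113, 118, 143, 148, 149, 176, 193, 207, 208, 213, 221, 257, 266, 282, 283, 291, 297, 300, 309.
n = 21.
Position = ⌈20/100 · 21⌉ = ⌈4.2⌉ = 5.
The value at rank 5 is 143.

143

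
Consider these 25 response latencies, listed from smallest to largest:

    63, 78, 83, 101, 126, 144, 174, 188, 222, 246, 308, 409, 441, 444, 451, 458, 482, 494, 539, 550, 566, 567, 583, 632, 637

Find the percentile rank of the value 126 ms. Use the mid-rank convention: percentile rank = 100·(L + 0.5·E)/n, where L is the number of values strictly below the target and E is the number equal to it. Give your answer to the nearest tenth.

Count below 126: L = 4; count equal: E = 1; n = 25.
Percentile rank = 100·(4 + 0.5·1)/25 = 100·4.5/25 = 18.

18.0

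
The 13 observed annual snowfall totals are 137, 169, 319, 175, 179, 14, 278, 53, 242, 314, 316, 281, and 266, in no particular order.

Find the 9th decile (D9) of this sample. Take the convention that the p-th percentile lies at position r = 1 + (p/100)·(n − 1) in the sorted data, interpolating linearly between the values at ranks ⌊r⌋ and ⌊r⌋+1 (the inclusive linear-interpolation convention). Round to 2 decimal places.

315.60

Sorted: 14, 53, 137, 169, 175, 179, 242, 266, 278, 281, 314, 316, 319.
n = 13.
r = 1 + (90/100)·(13 − 1) = 1 + 10.8 = 11.8.
Rank 11 is 314 and rank 12 is 316.
Interpolate: 314 + 0.8·(316 − 314) = 314 + 0.8·2 = 315.6.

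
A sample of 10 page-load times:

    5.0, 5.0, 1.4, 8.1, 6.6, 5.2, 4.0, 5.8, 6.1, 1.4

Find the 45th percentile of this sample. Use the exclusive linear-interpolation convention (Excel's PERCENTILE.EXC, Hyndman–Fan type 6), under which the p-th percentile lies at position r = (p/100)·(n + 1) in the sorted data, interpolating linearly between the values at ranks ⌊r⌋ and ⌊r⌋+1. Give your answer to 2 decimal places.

5.00

Sorted: 1.4, 1.4, 4.0, 5.0, 5.0, 5.2, 5.8, 6.1, 6.6, 8.1.
n = 10.
r = (45/100)·(10 + 1) = 4.95.
Rank 4 is 5.0 and rank 5 is 5.0.
Interpolate: 5.0 + 0.95·(5.0 − 5.0) = 5.0 + 0.95·0 = 5.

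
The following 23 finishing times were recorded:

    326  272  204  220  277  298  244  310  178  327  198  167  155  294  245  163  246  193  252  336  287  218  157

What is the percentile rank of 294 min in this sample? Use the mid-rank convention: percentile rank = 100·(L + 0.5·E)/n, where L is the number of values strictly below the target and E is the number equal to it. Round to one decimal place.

76.1

Sorted: 155, 157, 163, 167, 178, 193, 198, 204, 218, 220, 244, 245, 246, 252, 272, 277, 287, 294, 298, 310, 326, 327, 336.
Count below 294: L = 17; count equal: E = 1; n = 23.
Percentile rank = 100·(17 + 0.5·1)/23 = 100·17.5/23 = 76.09.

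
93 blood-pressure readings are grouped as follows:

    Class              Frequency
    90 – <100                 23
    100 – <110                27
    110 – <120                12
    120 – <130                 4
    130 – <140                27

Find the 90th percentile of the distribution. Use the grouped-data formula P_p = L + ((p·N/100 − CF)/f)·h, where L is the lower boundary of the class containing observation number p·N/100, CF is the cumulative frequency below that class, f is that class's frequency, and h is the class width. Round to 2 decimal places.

N = 93; target position k = 90/100 · 93 = 83.7.
Cumulative frequencies: 23, 50, 62, 66, 93.
Observation 83.7 falls in the class 130 – <140.
L = 130, CF = 66, f = 27, h = 10.
P90 = 130 + ((83.7 − 66)/27)·10 = 130 + 6.55556 = 136.556.

136.56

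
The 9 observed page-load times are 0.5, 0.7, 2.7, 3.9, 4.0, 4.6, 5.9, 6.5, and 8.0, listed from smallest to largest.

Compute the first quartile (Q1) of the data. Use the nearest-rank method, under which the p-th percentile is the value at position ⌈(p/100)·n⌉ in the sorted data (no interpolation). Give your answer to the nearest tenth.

n = 9.
Position = ⌈25/100 · 9⌉ = ⌈2.25⌉ = 3.
The value at rank 3 is 2.7.

2.7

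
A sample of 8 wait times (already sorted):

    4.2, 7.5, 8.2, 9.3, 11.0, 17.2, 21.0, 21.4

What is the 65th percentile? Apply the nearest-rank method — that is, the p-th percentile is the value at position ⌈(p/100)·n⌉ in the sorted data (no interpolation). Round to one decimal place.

17.2

n = 8.
Position = ⌈65/100 · 8⌉ = ⌈5.2⌉ = 6.
The value at rank 6 is 17.2.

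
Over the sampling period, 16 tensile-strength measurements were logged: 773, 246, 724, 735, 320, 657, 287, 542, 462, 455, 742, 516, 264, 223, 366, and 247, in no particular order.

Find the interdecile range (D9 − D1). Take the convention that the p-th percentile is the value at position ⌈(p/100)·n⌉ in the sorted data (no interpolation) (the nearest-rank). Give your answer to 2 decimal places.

Sorted: 223, 246, 247, 264, 287, 320, 366, 455, 462, 516, 542, 657, 724, 735, 742, 773.
n = 16.
P10: rank ⌈10/100·16⌉ = 2 → 246.
P90: rank ⌈90/100·16⌉ = 15 → 742.
Difference: 742 − 246 = 496.

496.00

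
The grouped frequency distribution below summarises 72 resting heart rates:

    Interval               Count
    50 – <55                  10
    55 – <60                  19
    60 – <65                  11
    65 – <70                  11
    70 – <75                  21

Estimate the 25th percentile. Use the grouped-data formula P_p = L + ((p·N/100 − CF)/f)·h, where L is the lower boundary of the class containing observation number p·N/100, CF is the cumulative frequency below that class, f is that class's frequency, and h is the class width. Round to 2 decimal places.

57.11

N = 72; target position k = 25/100 · 72 = 18.
Cumulative frequencies: 10, 29, 40, 51, 72.
Observation 18 falls in the class 55 – <60.
L = 55, CF = 10, f = 19, h = 5.
P25 = 55 + ((18 − 10)/19)·5 = 55 + 2.10526 = 57.1053.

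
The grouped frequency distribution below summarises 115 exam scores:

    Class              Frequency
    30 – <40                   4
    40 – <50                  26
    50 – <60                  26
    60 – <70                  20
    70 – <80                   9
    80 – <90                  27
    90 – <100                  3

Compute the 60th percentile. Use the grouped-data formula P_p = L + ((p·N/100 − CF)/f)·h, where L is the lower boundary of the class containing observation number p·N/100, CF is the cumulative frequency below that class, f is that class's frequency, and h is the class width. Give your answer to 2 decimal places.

66.50

N = 115; target position k = 60/100 · 115 = 69.
Cumulative frequencies: 4, 30, 56, 76, 85, 112, 115.
Observation 69 falls in the class 60 – <70.
L = 60, CF = 56, f = 20, h = 10.
P60 = 60 + ((69 − 56)/20)·10 = 60 + 6.5 = 66.5.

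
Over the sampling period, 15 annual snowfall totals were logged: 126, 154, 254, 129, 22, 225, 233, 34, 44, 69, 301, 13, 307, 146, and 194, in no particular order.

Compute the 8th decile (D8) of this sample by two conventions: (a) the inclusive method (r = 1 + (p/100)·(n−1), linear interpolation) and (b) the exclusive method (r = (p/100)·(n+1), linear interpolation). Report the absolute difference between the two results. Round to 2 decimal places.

12.60

Sorted: 13, 22, 34, 44, 69, 126, 129, 146, 154, 194, 225, 233, 254, 301, 307.
n = 15.
(a) r = 12.2; between ranks 12 (233) and 13 (254): 237.2.
(b) r = 12.8; between ranks 12 (233) and 13 (254): 249.8.
|237.2 − 249.8| = 12.6.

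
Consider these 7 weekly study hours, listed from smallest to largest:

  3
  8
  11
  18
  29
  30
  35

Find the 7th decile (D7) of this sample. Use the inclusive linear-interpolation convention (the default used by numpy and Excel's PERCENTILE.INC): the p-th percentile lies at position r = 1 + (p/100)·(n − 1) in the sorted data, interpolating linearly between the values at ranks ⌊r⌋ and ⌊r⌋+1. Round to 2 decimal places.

n = 7.
r = 1 + (70/100)·(7 − 1) = 1 + 4.2 = 5.2.
Rank 5 is 29 and rank 6 is 30.
Interpolate: 29 + 0.2·(30 − 29) = 29 + 0.2·1 = 29.2.

29.20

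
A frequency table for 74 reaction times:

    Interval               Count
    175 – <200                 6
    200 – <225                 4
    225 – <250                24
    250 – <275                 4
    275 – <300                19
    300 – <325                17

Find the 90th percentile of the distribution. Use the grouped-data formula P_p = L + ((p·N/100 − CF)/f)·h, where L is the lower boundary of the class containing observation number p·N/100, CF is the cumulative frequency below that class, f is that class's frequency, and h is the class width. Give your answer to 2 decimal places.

N = 74; target position k = 90/100 · 74 = 66.6.
Cumulative frequencies: 6, 10, 34, 38, 57, 74.
Observation 66.6 falls in the class 300 – <325.
L = 300, CF = 57, f = 17, h = 25.
P90 = 300 + ((66.6 − 57)/17)·25 = 300 + 14.1176 = 314.118.

314.12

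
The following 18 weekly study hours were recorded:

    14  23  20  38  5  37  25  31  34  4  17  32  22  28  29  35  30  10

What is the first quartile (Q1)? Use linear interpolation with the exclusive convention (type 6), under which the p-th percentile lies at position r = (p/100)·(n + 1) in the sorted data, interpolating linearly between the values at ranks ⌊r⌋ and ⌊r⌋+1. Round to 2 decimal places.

16.25

Sorted: 4, 5, 10, 14, 17, 20, 22, 23, 25, 28, 29, 30, 31, 32, 34, 35, 37, 38.
n = 18.
r = (25/100)·(18 + 1) = 4.75.
Rank 4 is 14 and rank 5 is 17.
Interpolate: 14 + 0.75·(17 − 14) = 14 + 0.75·3 = 16.25.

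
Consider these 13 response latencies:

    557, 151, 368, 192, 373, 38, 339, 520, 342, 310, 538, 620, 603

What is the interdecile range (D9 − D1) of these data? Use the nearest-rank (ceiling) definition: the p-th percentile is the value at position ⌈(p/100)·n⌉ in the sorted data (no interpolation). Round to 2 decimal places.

Sorted: 38, 151, 192, 310, 339, 342, 368, 373, 520, 538, 557, 603, 620.
n = 13.
P10: rank ⌈10/100·13⌉ = 2 → 151.
P90: rank ⌈90/100·13⌉ = 12 → 603.
Difference: 603 − 151 = 452.

452.00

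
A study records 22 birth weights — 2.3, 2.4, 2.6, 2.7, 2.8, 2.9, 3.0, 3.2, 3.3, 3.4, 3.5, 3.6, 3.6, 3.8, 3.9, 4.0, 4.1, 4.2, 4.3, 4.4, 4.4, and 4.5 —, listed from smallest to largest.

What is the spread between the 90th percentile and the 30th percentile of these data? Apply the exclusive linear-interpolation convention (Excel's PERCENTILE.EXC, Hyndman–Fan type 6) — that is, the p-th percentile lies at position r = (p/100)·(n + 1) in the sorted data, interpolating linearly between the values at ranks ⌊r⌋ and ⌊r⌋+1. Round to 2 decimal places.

n = 22.
P30: r = 6.9; ranks 6–7 are 2.9, 3.0; interpolating gives 2.99.
P90: r = 20.7; ranks 20–21 are 4.4, 4.4; interpolating gives 4.4.
Difference: 4.4 − 2.99 = 1.41.

1.41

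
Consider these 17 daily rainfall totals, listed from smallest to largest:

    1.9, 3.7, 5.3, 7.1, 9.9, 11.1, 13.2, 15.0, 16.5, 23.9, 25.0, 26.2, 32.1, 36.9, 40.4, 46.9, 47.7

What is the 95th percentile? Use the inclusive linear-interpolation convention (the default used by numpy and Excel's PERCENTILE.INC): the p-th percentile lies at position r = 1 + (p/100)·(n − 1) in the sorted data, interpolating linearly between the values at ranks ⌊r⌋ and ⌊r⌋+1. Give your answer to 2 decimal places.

47.06

n = 17.
r = 1 + (95/100)·(17 − 1) = 1 + 15.2 = 16.2.
Rank 16 is 46.9 and rank 17 is 47.7.
Interpolate: 46.9 + 0.2·(47.7 − 46.9) = 46.9 + 0.2·0.8 = 47.06.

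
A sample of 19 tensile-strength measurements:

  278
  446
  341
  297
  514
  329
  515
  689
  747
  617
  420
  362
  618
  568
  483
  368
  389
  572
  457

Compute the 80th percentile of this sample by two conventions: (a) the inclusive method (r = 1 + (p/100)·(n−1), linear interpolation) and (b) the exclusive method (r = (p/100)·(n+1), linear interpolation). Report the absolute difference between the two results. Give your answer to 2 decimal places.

27.00

Sorted: 278, 297, 329, 341, 362, 368, 389, 420, 446, 457, 483, 514, 515, 568, 572, 617, 618, 689, 747.
n = 19.
(a) r = 15.4; between ranks 15 (572) and 16 (617): 590.
(b) r = 16 → value at rank 16 = 617.
|590 − 617| = 27.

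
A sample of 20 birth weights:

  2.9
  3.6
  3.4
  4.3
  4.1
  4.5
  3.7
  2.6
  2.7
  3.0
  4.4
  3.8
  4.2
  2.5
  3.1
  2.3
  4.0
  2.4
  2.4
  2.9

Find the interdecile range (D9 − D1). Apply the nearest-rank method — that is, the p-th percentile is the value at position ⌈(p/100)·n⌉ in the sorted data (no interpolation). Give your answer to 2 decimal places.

1.90

Sorted: 2.3, 2.4, 2.4, 2.5, 2.6, 2.7, 2.9, 2.9, 3.0, 3.1, 3.4, 3.6, 3.7, 3.8, 4.0, 4.1, 4.2, 4.3, 4.4, 4.5.
n = 20.
P10: rank ⌈10/100·20⌉ = 2 → 2.4.
P90: rank ⌈90/100·20⌉ = 18 → 4.3.
Difference: 4.3 − 2.4 = 1.9.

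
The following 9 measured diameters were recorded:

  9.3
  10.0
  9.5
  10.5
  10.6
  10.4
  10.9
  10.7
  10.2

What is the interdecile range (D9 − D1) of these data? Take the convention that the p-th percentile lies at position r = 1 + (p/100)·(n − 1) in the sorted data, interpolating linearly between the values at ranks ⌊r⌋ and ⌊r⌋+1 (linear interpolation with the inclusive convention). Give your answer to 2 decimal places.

Sorted: 9.3, 9.5, 10.0, 10.2, 10.4, 10.5, 10.6, 10.7, 10.9.
n = 9.
P10: r = 1.8; ranks 1–2 are 9.3, 9.5; interpolating gives 9.46.
P90: r = 8.2; ranks 8–9 are 10.7, 10.9; interpolating gives 10.74.
Difference: 10.74 − 9.46 = 1.28.

1.28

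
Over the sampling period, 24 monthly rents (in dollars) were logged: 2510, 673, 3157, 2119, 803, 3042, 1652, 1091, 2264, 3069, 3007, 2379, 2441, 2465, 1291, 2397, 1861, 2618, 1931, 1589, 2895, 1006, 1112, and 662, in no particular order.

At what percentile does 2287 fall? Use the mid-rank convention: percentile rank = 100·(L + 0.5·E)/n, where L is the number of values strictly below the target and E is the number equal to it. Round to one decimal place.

Sorted: 662, 673, 803, 1006, 1091, 1112, 1291, 1589, 1652, 1861, 1931, 2119, 2264, 2379, 2397, 2441, 2465, 2510, 2618, 2895, 3007, 3042, 3069, 3157.
Count below 2287: L = 13; count equal: E = 0; n = 24.
Percentile rank = 100·(13 + 0.5·0)/24 = 100·13/24 = 54.17.

54.2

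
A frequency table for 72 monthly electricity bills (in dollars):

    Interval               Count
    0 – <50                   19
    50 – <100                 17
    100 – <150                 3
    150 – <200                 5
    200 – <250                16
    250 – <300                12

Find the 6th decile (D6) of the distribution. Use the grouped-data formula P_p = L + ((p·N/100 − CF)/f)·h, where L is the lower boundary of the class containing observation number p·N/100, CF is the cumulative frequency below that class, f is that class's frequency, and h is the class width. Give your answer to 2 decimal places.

192.00

N = 72; target position k = 60/100 · 72 = 43.2.
Cumulative frequencies: 19, 36, 39, 44, 60, 72.
Observation 43.2 falls in the class 150 – <200.
L = 150, CF = 39, f = 5, h = 50.
P60 = 150 + ((43.2 − 39)/5)·50 = 150 + 42 = 192.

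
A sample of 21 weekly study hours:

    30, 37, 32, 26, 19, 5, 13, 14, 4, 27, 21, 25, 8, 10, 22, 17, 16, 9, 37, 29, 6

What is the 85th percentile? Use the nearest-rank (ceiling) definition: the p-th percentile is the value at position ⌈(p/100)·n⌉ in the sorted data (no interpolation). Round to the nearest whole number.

Sorted: 4, 5, 6, 8, 9, 10, 13, 14, 16, 17, 19, 21, 22, 25, 26, 27, 29, 30, 32, 37, 37.
n = 21.
Position = ⌈85/100 · 21⌉ = ⌈17.85⌉ = 18.
The value at rank 18 is 30.

30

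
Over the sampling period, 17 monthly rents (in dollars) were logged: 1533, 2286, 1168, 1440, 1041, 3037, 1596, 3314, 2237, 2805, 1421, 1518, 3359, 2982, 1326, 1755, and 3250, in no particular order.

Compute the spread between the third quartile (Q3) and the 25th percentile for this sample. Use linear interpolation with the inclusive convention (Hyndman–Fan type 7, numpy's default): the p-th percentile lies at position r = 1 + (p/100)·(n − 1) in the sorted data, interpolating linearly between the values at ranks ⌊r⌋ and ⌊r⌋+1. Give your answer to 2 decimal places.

1542.00

Sorted: 1041, 1168, 1326, 1421, 1440, 1518, 1533, 1596, 1755, 2237, 2286, 2805, 2982, 3037, 3250, 3314, 3359.
n = 17.
P25: r = 5 (integer) → 1440.
P75: r = 13 (integer) → 2982.
Difference: 2982 − 1440 = 1542.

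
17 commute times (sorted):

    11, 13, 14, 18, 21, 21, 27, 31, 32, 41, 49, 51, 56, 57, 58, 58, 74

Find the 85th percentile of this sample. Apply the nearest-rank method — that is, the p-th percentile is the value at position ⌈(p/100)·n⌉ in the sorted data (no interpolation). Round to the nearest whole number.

58

n = 17.
Position = ⌈85/100 · 17⌉ = ⌈14.45⌉ = 15.
The value at rank 15 is 58.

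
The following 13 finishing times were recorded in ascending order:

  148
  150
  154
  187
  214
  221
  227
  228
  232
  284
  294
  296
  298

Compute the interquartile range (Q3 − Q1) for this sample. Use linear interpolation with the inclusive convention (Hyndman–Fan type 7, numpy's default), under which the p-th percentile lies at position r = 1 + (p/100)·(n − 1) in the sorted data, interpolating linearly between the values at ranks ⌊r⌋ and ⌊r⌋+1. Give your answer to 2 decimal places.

97.00

n = 13.
P25: r = 4 (integer) → 187.
P75: r = 10 (integer) → 284.
Difference: 284 − 187 = 97.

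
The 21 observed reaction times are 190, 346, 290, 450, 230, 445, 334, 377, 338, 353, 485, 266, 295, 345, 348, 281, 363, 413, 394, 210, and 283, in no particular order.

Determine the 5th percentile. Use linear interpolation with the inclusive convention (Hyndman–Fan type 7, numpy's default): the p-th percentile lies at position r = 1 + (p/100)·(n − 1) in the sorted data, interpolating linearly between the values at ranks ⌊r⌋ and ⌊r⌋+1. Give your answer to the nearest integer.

Sorted: 190, 210, 230, 266, 281, 283, 290, 295, 334, 338, 345, 346, 348, 353, 363, 377, 394, 413, 445, 450, 485.
n = 21.
r = 1 + (5/100)·(21 − 1) = 1 + 1 = 2.
r is an integer, so P5 is the value at rank 2: 210.

210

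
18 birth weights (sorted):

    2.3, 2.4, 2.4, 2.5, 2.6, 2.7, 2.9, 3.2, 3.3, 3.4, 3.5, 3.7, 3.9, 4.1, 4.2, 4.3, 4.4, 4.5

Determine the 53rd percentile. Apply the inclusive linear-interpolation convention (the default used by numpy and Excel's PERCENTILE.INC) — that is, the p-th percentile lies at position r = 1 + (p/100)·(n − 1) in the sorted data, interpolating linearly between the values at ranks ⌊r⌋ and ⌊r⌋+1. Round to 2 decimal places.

3.40

n = 18.
r = 1 + (53/100)·(18 − 1) = 1 + 9.01 = 10.01.
Rank 10 is 3.4 and rank 11 is 3.5.
Interpolate: 3.4 + 0.01·(3.5 − 3.4) = 3.4 + 0.01·0.1 = 3.401.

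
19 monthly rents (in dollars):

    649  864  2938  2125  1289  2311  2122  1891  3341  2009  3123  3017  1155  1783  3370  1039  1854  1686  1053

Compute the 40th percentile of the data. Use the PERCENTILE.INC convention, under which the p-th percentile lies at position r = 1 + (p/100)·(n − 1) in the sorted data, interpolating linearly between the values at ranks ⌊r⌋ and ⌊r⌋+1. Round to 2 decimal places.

1797.20

Sorted: 649, 864, 1039, 1053, 1155, 1289, 1686, 1783, 1854, 1891, 2009, 2122, 2125, 2311, 2938, 3017, 3123, 3341, 3370.
n = 19.
r = 1 + (40/100)·(19 − 1) = 1 + 7.2 = 8.2.
Rank 8 is 1783 and rank 9 is 1854.
Interpolate: 1783 + 0.2·(1854 − 1783) = 1783 + 0.2·71 = 1797.2.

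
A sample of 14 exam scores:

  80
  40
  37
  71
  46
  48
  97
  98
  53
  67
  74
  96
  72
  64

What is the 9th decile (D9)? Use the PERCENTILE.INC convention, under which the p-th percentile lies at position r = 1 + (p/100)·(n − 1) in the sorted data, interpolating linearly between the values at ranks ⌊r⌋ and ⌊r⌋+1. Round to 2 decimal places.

Sorted: 37, 40, 46, 48, 53, 64, 67, 71, 72, 74, 80, 96, 97, 98.
n = 14.
r = 1 + (90/100)·(14 − 1) = 1 + 11.7 = 12.7.
Rank 12 is 96 and rank 13 is 97.
Interpolate: 96 + 0.7·(97 − 96) = 96 + 0.7·1 = 96.7.

96.70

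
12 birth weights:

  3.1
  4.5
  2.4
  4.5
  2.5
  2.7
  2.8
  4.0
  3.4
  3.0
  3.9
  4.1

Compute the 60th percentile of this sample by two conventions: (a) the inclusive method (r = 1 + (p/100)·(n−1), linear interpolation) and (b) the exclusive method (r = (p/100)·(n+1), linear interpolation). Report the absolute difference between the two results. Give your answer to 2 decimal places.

0.10

Sorted: 2.4, 2.5, 2.7, 2.8, 3.0, 3.1, 3.4, 3.9, 4.0, 4.1, 4.5, 4.5.
n = 12.
(a) r = 7.6; between ranks 7 (3.4) and 8 (3.9): 3.7.
(b) r = 7.8; between ranks 7 (3.4) and 8 (3.9): 3.8.
|3.7 − 3.8| = 0.1.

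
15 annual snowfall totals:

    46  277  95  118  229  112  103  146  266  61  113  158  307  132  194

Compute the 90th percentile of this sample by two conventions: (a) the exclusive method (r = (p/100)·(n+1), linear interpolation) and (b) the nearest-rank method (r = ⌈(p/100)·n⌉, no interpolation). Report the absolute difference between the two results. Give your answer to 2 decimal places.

12.00

Sorted: 46, 61, 95, 103, 112, 113, 118, 132, 146, 158, 194, 229, 266, 277, 307.
n = 15.
(a) r = 14.4; between ranks 14 (277) and 15 (307): 289.
(b) the nearest-rank method: rank 14 → 277.
|289 − 277| = 12.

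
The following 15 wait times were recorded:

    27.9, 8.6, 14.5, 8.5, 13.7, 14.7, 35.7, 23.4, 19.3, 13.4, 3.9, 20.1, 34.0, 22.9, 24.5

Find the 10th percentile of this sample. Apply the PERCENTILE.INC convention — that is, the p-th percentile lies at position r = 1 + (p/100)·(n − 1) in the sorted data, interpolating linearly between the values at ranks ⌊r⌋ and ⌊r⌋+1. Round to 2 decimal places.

Sorted: 3.9, 8.5, 8.6, 13.4, 13.7, 14.5, 14.7, 19.3, 20.1, 22.9, 23.4, 24.5, 27.9, 34.0, 35.7.
n = 15.
r = 1 + (10/100)·(15 − 1) = 1 + 1.4 = 2.4.
Rank 2 is 8.5 and rank 3 is 8.6.
Interpolate: 8.5 + 0.4·(8.6 − 8.5) = 8.5 + 0.4·0.1 = 8.54.

8.54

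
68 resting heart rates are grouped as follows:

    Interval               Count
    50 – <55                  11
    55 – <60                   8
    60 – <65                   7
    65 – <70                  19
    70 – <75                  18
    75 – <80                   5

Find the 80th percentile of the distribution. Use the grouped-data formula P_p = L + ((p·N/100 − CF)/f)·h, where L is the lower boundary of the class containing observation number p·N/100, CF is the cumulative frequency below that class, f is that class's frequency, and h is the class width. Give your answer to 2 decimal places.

72.61

N = 68; target position k = 80/100 · 68 = 54.4.
Cumulative frequencies: 11, 19, 26, 45, 63, 68.
Observation 54.4 falls in the class 70 – <75.
L = 70, CF = 45, f = 18, h = 5.
P80 = 70 + ((54.4 − 45)/18)·5 = 70 + 2.61111 = 72.6111.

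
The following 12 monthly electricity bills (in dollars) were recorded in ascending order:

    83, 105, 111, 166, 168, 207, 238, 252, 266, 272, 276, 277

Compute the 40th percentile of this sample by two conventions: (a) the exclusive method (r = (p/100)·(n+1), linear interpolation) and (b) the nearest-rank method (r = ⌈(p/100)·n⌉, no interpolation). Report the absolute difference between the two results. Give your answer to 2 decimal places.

7.80

n = 12.
(a) r = 5.2; between ranks 5 (168) and 6 (207): 175.8.
(b) the nearest-rank method: rank 5 → 168.
|175.8 − 168| = 7.8.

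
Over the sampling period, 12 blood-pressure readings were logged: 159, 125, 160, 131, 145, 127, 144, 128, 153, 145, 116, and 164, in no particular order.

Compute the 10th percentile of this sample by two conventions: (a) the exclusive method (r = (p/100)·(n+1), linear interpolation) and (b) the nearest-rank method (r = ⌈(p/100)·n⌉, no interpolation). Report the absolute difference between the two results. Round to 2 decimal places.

6.30

Sorted: 116, 125, 127, 128, 131, 144, 145, 145, 153, 159, 160, 164.
n = 12.
(a) r = 1.3; between ranks 1 (116) and 2 (125): 118.7.
(b) the nearest-rank method: rank 2 → 125.
|118.7 − 125| = 6.3.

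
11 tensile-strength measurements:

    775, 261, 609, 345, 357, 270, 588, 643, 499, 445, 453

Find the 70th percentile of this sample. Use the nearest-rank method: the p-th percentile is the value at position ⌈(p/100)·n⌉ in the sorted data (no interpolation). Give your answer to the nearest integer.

Sorted: 261, 270, 345, 357, 445, 453, 499, 588, 609, 643, 775.
n = 11.
Position = ⌈70/100 · 11⌉ = ⌈7.7⌉ = 8.
The value at rank 8 is 588.

588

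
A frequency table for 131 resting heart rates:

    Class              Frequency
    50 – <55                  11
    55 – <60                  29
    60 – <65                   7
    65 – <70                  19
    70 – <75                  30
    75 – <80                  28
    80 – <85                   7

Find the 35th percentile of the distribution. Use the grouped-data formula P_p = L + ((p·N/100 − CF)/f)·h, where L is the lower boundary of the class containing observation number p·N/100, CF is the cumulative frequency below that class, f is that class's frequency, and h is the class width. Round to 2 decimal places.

N = 131; target position k = 35/100 · 131 = 45.85.
Cumulative frequencies: 11, 40, 47, 66, 96, 124, 131.
Observation 45.85 falls in the class 60 – <65.
L = 60, CF = 40, f = 7, h = 5.
P35 = 60 + ((45.85 − 40)/7)·5 = 60 + 4.17857 = 64.1786.

64.18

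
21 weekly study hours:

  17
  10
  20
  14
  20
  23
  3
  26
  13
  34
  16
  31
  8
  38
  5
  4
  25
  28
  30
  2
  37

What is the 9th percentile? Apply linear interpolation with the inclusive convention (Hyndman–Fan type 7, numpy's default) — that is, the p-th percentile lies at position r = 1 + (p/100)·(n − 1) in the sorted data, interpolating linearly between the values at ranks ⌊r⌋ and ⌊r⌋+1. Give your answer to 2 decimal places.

3.80

Sorted: 2, 3, 4, 5, 8, 10, 13, 14, 16, 17, 20, 20, 23, 25, 26, 28, 30, 31, 34, 37, 38.
n = 21.
r = 1 + (9/100)·(21 − 1) = 1 + 1.8 = 2.8.
Rank 2 is 3 and rank 3 is 4.
Interpolate: 3 + 0.8·(4 − 3) = 3 + 0.8·1 = 3.8.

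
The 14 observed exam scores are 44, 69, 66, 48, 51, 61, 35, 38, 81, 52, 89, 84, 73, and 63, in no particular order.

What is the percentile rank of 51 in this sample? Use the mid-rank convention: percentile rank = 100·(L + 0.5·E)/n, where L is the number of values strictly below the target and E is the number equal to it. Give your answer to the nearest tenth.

Sorted: 35, 38, 44, 48, 51, 52, 61, 63, 66, 69, 73, 81, 84, 89.
Count below 51: L = 4; count equal: E = 1; n = 14.
Percentile rank = 100·(4 + 0.5·1)/14 = 100·4.5/14 = 32.14.

32.1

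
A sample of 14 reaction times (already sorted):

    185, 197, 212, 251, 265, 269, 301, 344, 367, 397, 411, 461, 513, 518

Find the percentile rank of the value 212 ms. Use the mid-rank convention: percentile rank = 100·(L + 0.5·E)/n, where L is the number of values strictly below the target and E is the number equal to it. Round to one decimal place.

Count below 212: L = 2; count equal: E = 1; n = 14.
Percentile rank = 100·(2 + 0.5·1)/14 = 100·2.5/14 = 17.86.

17.9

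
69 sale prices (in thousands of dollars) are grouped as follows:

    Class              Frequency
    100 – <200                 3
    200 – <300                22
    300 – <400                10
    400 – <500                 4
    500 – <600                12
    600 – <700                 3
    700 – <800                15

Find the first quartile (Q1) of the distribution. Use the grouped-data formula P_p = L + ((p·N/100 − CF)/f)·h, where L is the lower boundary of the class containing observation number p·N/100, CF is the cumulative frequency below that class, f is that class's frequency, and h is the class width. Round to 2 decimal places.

264.77

N = 69; target position k = 25/100 · 69 = 17.25.
Cumulative frequencies: 3, 25, 35, 39, 51, 54, 69.
Observation 17.25 falls in the class 200 – <300.
L = 200, CF = 3, f = 22, h = 100.
P25 = 200 + ((17.25 − 3)/22)·100 = 200 + 64.7727 = 264.773.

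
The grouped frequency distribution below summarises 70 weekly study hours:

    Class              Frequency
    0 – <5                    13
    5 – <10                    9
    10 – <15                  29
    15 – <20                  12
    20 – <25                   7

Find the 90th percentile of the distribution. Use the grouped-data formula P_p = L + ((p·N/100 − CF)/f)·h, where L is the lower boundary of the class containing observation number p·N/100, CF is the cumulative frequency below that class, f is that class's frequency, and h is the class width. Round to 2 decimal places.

20.00

N = 70; target position k = 90/100 · 70 = 63.
Cumulative frequencies: 13, 22, 51, 63, 70.
Observation 63 falls in the class 15 – <20.
L = 15, CF = 51, f = 12, h = 5.
P90 = 15 + ((63 − 51)/12)·5 = 15 + 5 = 20.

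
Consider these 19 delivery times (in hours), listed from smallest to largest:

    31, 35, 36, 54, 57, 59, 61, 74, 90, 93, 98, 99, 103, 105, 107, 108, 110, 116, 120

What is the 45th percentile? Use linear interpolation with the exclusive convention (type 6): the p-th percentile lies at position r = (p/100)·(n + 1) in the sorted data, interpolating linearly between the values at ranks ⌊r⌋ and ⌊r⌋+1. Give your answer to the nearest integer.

n = 19.
r = (45/100)·(19 + 1) = 9.
r is an integer, so P45 is the value at rank 9: 90.

90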